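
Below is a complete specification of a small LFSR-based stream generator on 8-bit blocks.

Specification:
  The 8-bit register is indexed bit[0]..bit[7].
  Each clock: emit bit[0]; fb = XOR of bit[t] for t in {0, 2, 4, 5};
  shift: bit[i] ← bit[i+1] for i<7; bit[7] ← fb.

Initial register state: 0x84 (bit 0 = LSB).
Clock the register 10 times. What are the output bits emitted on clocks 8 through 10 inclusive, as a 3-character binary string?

reg_0 = 0x84
clock 1: out=0, reg = 0xC2
clock 2: out=0, reg = 0x61
clock 3: out=1, reg = 0x30
clock 4: out=0, reg = 0x18
clock 5: out=0, reg = 0x8C
clock 6: out=0, reg = 0xC6
clock 7: out=0, reg = 0xE3
clock 8: out=1, reg = 0x71
clock 9: out=1, reg = 0xB8
clock 10: out=0, reg = 0x5C

110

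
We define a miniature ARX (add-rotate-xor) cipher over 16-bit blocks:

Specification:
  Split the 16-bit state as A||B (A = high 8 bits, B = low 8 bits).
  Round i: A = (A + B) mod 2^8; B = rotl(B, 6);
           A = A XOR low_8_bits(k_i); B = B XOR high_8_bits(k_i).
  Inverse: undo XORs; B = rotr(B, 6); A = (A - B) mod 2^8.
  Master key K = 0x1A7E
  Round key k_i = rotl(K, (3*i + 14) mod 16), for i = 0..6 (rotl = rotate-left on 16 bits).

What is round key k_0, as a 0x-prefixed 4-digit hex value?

0x869F

K = 0x1A7E
k_0 = rotl(K, (3*0+14) mod 16) = rotl(K, 14) = 0x869F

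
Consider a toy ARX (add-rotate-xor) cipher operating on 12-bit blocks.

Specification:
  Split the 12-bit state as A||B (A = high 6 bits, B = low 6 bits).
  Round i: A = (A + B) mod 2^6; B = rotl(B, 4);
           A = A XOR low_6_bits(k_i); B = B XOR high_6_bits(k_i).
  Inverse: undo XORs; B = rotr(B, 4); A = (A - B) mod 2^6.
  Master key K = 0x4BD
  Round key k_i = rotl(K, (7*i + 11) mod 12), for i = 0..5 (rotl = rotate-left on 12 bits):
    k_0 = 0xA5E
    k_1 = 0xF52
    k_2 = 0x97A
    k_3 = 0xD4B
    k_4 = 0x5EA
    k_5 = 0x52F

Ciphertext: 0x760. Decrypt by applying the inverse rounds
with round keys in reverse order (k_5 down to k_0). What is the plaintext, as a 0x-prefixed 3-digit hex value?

0x78A

s_0 = ciphertext = 0x760
s_1 = InvRound(s_0, k_5) = 0x7D3
s_2 = InvRound(s_1, k_4) = 0x950
s_3 = InvRound(s_2, k_3) = 0x616
s_4 = InvRound(s_3, k_2) = 0x4CF
s_5 = InvRound(s_4, k_1) = 0xD8B
s_6 = InvRound(s_5, k_0) = 0x78A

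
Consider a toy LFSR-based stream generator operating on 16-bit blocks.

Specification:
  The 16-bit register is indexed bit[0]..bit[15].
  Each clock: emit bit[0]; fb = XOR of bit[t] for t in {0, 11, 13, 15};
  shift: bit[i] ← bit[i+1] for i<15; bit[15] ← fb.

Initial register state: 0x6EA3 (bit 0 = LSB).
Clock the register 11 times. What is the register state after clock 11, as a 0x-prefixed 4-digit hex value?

0xE66D

reg_0 = 0x6EA3
clock 1: out=1, reg = 0xB751
clock 2: out=1, reg = 0xDBA8
clock 3: out=0, reg = 0x6DD4
clock 4: out=0, reg = 0x36EA
clock 5: out=0, reg = 0x9B75
clock 6: out=1, reg = 0xCDBA
clock 7: out=0, reg = 0x66DD
clock 8: out=1, reg = 0x336E
clock 9: out=0, reg = 0x99B7
clock 10: out=1, reg = 0xCCDB
clock 11: out=1, reg = 0xE66D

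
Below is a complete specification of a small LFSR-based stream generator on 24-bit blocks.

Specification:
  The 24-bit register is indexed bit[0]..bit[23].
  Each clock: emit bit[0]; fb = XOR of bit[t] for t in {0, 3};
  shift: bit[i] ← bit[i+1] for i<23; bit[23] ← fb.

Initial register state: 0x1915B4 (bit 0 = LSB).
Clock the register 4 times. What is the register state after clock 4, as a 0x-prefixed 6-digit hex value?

reg_0 = 0x1915B4
clock 1: out=0, reg = 0x0C8ADA
clock 2: out=0, reg = 0x86456D
clock 3: out=1, reg = 0x4322B6
clock 4: out=0, reg = 0x21915B

0x21915B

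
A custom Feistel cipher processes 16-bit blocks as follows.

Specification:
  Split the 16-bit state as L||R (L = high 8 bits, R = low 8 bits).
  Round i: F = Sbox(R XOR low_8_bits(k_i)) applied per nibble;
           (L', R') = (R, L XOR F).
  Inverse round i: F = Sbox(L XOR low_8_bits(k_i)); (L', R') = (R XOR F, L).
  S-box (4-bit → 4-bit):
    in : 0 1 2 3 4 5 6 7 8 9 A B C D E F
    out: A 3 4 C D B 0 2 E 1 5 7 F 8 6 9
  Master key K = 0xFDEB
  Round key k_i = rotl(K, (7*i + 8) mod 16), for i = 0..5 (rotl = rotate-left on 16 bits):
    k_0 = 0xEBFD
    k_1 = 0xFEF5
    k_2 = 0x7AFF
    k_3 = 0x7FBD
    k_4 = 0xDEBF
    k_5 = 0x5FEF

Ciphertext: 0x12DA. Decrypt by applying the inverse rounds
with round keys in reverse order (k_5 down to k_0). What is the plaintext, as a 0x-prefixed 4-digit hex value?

0x5B30

s_0 = ciphertext = 0x12DA
s_1 = InvRound(s_0, k_5) = 0x4212
s_2 = InvRound(s_1, k_4) = 0x8A42
s_3 = InvRound(s_2, k_3) = 0x808A
s_4 = InvRound(s_3, k_2) = 0xA380
s_5 = InvRound(s_4, k_1) = 0x30A3
s_6 = InvRound(s_5, k_0) = 0x5B30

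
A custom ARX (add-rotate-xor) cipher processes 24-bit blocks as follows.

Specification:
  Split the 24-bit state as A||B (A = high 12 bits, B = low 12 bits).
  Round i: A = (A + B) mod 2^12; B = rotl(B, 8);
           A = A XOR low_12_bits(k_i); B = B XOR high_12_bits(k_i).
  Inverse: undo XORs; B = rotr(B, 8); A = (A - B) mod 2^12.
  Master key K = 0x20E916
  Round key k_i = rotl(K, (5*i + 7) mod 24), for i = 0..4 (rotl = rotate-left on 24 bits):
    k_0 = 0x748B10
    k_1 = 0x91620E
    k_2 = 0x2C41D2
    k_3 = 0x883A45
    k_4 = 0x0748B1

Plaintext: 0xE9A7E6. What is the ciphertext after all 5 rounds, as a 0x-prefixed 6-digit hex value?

s_0 = plaintext = 0xE9A7E6
s_1 = Round(s_0, k_0) = 0xD90136
s_2 = Round(s_1, k_1) = 0xCC8F05
s_3 = Round(s_2, k_2) = 0xA1F734
s_4 = Round(s_3, k_3) = 0xB16CF0
s_5 = Round(s_4, k_4) = 0x0B70BB

0x0B70BB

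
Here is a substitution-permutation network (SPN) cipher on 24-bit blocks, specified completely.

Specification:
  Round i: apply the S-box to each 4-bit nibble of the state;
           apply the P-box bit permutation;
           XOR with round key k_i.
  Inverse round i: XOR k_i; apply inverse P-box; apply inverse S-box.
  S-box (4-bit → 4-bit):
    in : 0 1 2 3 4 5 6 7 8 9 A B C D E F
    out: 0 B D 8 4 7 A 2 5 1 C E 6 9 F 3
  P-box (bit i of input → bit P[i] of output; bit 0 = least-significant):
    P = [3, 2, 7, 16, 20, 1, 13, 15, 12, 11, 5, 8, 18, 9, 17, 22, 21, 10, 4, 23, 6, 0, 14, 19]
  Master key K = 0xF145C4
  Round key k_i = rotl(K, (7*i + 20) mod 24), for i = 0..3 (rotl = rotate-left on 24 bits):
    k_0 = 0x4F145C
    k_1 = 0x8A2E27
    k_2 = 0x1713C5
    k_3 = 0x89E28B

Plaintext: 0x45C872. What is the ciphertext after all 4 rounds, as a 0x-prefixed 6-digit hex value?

s_0 = plaintext = 0x45C872
s_1 = Round(s_0, k_0) = 0x6C42E6
s_2 = Round(s_1, k_1) = 0x919B10
s_3 = Round(s_2, k_2) = 0xA39EA7
s_4 = Round(s_3, k_3) = 0x051BAF

0x051BAF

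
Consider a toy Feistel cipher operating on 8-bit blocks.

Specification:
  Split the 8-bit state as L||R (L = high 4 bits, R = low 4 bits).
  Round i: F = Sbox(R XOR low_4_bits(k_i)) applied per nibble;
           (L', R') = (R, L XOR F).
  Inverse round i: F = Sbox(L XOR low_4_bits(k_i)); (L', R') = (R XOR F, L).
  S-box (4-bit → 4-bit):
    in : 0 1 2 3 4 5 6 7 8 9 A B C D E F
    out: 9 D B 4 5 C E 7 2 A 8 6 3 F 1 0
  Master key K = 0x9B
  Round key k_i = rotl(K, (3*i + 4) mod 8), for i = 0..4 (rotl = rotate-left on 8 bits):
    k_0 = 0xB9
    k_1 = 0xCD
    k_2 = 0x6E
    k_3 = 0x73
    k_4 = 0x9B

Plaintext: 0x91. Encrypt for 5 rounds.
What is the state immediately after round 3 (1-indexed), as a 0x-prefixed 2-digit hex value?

0xF6

s_0 = plaintext = 0x91
s_1 = Round(s_0, k_0) = 0x1B
s_2 = Round(s_1, k_1) = 0xBF
s_3 = Round(s_2, k_2) = 0xF6
s_4 = Round(s_3, k_3) = 0x63
s_5 = Round(s_4, k_4) = 0x34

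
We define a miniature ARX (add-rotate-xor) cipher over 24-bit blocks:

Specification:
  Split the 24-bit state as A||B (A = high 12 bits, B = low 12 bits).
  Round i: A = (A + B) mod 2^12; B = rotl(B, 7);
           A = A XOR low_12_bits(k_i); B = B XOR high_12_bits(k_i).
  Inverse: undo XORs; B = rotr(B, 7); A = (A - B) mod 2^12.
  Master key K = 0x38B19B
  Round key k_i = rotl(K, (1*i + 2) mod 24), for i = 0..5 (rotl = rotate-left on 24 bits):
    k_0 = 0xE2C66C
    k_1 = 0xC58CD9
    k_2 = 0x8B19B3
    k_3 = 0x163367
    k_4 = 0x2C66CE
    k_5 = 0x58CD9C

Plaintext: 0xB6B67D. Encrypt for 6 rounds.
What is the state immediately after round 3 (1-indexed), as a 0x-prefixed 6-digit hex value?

s_0 = plaintext = 0xB6B67D
s_1 = Round(s_0, k_0) = 0x78409F
s_2 = Round(s_1, k_1) = 0x4FA3DC
s_3 = Round(s_2, k_2) = 0x1656AF
s_4 = Round(s_3, k_3) = 0xB736D6
s_5 = Round(s_4, k_4) = 0x4879F0
s_6 = Round(s_5, k_5) = 0x3EBDC3

0x1656AF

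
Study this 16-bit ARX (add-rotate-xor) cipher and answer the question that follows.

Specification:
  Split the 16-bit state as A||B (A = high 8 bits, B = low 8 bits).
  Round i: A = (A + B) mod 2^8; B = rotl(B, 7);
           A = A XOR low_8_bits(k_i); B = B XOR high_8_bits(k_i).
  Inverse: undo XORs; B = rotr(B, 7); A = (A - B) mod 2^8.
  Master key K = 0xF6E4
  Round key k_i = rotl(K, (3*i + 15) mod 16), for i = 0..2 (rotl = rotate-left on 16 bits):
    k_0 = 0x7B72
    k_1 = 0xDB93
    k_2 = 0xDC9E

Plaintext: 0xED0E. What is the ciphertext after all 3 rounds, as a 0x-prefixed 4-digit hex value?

s_0 = plaintext = 0xED0E
s_1 = Round(s_0, k_0) = 0x897C
s_2 = Round(s_1, k_1) = 0x96E5
s_3 = Round(s_2, k_2) = 0xE52E

0xE52E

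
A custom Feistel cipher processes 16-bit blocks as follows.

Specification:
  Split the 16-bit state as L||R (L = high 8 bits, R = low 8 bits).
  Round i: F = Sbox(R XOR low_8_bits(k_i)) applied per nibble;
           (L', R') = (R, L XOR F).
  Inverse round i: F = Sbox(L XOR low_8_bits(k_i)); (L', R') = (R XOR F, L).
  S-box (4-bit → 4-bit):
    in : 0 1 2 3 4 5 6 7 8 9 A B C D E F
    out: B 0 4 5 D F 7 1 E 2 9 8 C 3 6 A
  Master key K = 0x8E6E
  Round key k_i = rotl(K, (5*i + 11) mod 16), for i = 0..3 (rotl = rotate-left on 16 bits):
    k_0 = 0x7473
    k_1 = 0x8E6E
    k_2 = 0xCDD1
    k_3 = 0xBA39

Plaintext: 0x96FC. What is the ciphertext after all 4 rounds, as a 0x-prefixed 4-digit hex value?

0x3E49

s_0 = plaintext = 0x96FC
s_1 = Round(s_0, k_0) = 0xFC7C
s_2 = Round(s_1, k_1) = 0x7CF8
s_3 = Round(s_2, k_2) = 0xF83E
s_4 = Round(s_3, k_3) = 0x3E49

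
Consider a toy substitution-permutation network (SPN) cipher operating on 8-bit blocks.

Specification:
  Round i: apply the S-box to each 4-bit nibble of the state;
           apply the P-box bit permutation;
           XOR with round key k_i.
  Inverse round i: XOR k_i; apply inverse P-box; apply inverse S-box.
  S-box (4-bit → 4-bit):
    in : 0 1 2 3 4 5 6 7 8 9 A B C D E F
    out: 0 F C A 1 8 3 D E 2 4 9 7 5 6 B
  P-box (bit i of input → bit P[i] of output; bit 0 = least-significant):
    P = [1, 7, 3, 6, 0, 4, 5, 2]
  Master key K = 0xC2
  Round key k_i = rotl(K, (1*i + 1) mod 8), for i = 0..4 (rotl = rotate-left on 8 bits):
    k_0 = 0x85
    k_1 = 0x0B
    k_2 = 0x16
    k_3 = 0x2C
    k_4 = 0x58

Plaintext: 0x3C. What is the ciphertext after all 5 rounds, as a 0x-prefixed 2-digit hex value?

0xF8

s_0 = plaintext = 0x3C
s_1 = Round(s_0, k_0) = 0x1B
s_2 = Round(s_1, k_1) = 0x7C
s_3 = Round(s_2, k_2) = 0xB9
s_4 = Round(s_3, k_3) = 0xA9
s_5 = Round(s_4, k_4) = 0xF8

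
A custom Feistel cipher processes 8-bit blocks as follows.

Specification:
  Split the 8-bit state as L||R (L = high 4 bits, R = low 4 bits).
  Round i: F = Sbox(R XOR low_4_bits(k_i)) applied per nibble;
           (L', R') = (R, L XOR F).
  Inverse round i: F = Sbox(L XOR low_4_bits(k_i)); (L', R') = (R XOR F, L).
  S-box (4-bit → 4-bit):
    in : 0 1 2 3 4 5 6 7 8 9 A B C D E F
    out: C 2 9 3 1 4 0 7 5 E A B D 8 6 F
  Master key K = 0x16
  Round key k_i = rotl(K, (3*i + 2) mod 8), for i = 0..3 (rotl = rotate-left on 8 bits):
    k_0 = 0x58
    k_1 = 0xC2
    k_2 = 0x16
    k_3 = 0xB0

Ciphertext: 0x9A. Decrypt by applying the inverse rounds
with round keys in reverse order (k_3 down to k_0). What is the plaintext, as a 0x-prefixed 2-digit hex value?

0x4D

s_0 = ciphertext = 0x9A
s_1 = InvRound(s_0, k_3) = 0x49
s_2 = InvRound(s_1, k_2) = 0x04
s_3 = InvRound(s_2, k_1) = 0xD0
s_4 = InvRound(s_3, k_0) = 0x4D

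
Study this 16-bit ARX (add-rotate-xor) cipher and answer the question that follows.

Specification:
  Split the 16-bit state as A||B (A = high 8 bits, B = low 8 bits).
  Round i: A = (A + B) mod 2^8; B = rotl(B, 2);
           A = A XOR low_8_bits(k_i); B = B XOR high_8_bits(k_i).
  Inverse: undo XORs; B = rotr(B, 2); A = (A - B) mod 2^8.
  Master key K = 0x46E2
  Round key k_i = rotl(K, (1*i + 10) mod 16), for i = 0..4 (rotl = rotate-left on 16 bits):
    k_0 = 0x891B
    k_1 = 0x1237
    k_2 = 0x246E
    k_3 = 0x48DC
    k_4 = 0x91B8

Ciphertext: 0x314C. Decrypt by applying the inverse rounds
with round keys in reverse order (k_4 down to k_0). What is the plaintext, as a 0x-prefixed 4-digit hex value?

s_0 = ciphertext = 0x314C
s_1 = InvRound(s_0, k_4) = 0x1277
s_2 = InvRound(s_1, k_3) = 0xFFCF
s_3 = InvRound(s_2, k_2) = 0x97FA
s_4 = InvRound(s_3, k_1) = 0x663A
s_5 = InvRound(s_4, k_0) = 0x91EC

0x91EC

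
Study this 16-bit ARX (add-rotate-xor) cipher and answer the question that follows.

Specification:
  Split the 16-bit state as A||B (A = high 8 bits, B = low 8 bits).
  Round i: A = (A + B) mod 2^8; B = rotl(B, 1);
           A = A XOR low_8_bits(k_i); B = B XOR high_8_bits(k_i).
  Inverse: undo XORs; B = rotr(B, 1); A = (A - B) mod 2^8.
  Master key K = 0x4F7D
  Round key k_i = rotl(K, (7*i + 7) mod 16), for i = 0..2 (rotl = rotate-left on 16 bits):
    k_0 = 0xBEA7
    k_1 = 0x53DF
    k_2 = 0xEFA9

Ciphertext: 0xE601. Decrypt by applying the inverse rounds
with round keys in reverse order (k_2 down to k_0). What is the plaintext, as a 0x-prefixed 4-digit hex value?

s_0 = ciphertext = 0xE601
s_1 = InvRound(s_0, k_2) = 0xD877
s_2 = InvRound(s_1, k_1) = 0xF512
s_3 = InvRound(s_2, k_0) = 0xFC56

0xFC56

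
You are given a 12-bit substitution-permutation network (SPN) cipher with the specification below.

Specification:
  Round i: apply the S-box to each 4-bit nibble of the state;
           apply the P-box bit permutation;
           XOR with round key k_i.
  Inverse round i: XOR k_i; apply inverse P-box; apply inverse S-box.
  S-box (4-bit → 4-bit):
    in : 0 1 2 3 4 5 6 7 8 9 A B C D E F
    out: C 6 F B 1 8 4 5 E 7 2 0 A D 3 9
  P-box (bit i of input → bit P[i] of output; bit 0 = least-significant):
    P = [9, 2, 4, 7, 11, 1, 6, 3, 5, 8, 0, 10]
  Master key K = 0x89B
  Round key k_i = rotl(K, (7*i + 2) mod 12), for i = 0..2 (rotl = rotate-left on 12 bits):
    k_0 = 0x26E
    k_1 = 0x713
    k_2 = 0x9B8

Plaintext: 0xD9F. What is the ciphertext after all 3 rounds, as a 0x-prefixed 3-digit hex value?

0xFA7

s_0 = plaintext = 0xD9F
s_1 = Round(s_0, k_0) = 0xC8D
s_2 = Round(s_1, k_1) = 0x0C9
s_3 = Round(s_2, k_2) = 0xFA7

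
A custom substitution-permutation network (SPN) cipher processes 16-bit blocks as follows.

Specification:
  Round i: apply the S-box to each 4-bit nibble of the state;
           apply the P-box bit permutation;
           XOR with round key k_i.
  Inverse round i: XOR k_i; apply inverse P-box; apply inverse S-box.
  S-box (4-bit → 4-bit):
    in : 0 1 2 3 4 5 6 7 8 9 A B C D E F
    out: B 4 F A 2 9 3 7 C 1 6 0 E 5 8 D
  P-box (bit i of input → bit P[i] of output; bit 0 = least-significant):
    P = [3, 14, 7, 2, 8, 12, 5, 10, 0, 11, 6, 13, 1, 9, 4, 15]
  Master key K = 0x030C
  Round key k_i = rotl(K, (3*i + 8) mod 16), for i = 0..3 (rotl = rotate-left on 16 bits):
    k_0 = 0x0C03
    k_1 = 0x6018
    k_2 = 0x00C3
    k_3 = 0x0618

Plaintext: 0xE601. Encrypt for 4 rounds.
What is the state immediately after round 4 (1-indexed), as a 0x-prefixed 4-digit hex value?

0xA161

s_0 = plaintext = 0xE601
s_1 = Round(s_0, k_0) = 0x9182
s_2 = Round(s_1, k_1) = 0x24F6
s_3 = Round(s_2, k_2) = 0xCFF9
s_4 = Round(s_3, k_3) = 0xA161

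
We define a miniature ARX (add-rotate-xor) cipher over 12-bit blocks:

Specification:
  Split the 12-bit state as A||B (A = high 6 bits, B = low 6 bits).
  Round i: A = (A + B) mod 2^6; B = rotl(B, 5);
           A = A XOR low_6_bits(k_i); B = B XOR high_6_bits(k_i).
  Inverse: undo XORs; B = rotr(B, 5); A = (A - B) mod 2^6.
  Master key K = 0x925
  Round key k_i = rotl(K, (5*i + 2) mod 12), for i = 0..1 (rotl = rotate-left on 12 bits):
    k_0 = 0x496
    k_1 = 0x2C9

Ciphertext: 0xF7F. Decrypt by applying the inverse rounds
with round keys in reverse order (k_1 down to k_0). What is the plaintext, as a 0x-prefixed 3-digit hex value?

0x9B7

s_0 = ciphertext = 0xF7F
s_1 = InvRound(s_0, k_1) = 0x2E9
s_2 = InvRound(s_1, k_0) = 0x9B7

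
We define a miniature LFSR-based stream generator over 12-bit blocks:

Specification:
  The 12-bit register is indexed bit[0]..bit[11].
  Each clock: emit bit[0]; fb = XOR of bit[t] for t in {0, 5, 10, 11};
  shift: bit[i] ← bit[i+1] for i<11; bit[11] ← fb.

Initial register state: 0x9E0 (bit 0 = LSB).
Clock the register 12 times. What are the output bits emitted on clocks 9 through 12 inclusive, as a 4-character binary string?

1001

reg_0 = 0x9E0
clock 1: out=0, reg = 0x4F0
clock 2: out=0, reg = 0x278
clock 3: out=0, reg = 0x93C
clock 4: out=0, reg = 0x49E
clock 5: out=0, reg = 0xA4F
clock 6: out=1, reg = 0x527
clock 7: out=1, reg = 0xA93
clock 8: out=1, reg = 0x549
clock 9: out=1, reg = 0x2A4
clock 10: out=0, reg = 0x952
clock 11: out=0, reg = 0xCA9
clock 12: out=1, reg = 0x654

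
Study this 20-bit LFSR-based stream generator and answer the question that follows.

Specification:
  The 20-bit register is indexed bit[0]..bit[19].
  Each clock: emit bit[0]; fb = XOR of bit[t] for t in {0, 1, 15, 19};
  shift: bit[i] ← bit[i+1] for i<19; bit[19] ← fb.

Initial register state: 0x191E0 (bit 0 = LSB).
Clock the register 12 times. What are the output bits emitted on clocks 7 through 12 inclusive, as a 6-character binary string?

reg_0 = 0x191E0
clock 1: out=0, reg = 0x8C8F0
clock 2: out=0, reg = 0x46478
clock 3: out=0, reg = 0x2323C
clock 4: out=0, reg = 0x1191E
clock 5: out=0, reg = 0x88C8F
clock 6: out=1, reg = 0x44647
clock 7: out=1, reg = 0x22323
clock 8: out=1, reg = 0x11191
clock 9: out=1, reg = 0x888C8
clock 10: out=0, reg = 0x44464
clock 11: out=0, reg = 0x22232
clock 12: out=0, reg = 0x91119

111000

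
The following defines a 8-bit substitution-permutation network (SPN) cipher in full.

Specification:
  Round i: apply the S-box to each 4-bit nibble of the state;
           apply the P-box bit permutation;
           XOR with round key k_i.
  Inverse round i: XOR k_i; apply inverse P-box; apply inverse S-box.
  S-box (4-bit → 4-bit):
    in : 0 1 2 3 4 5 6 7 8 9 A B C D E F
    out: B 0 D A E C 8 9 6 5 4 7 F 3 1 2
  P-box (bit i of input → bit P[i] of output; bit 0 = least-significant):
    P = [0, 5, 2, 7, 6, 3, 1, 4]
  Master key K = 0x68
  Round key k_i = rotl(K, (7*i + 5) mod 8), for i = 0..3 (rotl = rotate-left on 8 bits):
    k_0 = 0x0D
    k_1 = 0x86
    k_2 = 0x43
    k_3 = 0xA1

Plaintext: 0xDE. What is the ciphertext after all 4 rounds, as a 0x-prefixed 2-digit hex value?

s_0 = plaintext = 0xDE
s_1 = Round(s_0, k_0) = 0x44
s_2 = Round(s_1, k_1) = 0x38
s_3 = Round(s_2, k_2) = 0x7F
s_4 = Round(s_3, k_3) = 0xD1

0xD1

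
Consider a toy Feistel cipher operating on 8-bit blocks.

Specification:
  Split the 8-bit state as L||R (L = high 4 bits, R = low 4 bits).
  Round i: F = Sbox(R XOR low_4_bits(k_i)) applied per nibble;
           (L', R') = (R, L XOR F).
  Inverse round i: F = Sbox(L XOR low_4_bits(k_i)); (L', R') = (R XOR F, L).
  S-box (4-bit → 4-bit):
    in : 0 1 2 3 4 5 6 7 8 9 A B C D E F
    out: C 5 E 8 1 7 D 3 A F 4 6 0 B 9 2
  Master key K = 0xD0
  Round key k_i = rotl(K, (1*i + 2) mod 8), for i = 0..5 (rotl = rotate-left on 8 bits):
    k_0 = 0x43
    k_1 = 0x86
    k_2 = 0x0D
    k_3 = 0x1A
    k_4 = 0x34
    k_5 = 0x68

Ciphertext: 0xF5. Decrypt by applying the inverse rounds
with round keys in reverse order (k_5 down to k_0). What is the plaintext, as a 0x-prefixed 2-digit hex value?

0x20

s_0 = ciphertext = 0xF5
s_1 = InvRound(s_0, k_5) = 0x6F
s_2 = InvRound(s_1, k_4) = 0x16
s_3 = InvRound(s_2, k_3) = 0x01
s_4 = InvRound(s_3, k_2) = 0xA0
s_5 = InvRound(s_4, k_1) = 0x0A
s_6 = InvRound(s_5, k_0) = 0x20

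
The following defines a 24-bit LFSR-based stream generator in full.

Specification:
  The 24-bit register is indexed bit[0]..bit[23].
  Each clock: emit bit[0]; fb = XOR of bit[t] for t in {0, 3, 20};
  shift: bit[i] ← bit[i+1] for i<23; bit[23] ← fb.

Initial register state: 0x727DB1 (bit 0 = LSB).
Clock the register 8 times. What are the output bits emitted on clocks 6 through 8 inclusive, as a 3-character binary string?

101

reg_0 = 0x727DB1
clock 1: out=1, reg = 0x393ED8
clock 2: out=0, reg = 0x1C9F6C
clock 3: out=0, reg = 0x0E4FB6
clock 4: out=0, reg = 0x0727DB
clock 5: out=1, reg = 0x0393ED
clock 6: out=1, reg = 0x01C9F6
clock 7: out=0, reg = 0x00E4FB
clock 8: out=1, reg = 0x00727D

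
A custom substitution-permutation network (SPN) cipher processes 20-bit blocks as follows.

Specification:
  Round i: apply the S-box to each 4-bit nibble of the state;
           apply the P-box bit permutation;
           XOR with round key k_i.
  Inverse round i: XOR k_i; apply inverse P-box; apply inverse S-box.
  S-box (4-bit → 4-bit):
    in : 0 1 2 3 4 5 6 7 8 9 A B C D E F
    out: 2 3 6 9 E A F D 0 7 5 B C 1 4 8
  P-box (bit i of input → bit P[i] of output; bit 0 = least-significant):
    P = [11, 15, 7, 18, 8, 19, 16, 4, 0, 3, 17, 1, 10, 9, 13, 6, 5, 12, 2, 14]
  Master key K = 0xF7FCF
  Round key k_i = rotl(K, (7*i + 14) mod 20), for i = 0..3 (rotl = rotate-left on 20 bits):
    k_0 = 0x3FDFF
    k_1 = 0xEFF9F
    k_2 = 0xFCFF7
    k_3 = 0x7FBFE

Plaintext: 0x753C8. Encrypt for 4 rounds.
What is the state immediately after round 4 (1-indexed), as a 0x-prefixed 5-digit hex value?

0x4D405

s_0 = plaintext = 0x753C8
s_1 = Round(s_0, k_0) = 0x2BF88
s_2 = Round(s_1, k_1) = 0xEE9D9
s_3 = Round(s_2, k_2) = 0xD667A
s_4 = Round(s_3, k_3) = 0x4D405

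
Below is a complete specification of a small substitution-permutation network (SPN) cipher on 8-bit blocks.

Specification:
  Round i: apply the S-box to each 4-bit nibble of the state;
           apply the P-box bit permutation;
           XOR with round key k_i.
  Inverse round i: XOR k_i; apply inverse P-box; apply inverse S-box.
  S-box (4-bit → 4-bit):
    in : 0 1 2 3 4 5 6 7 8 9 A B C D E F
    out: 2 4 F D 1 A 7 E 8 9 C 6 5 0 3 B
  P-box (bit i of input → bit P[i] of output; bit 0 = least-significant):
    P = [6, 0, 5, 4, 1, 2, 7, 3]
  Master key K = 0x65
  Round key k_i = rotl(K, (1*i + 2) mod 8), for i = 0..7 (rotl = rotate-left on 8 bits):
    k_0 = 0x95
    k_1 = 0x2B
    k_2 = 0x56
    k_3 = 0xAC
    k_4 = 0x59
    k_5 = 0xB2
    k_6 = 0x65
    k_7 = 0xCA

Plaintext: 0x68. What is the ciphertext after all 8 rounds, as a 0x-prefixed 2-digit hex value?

s_0 = plaintext = 0x68
s_1 = Round(s_0, k_0) = 0x03
s_2 = Round(s_1, k_1) = 0x5F
s_3 = Round(s_2, k_2) = 0x0B
s_4 = Round(s_3, k_3) = 0x89
s_5 = Round(s_4, k_4) = 0x01
s_6 = Round(s_5, k_5) = 0x96
s_7 = Round(s_6, k_6) = 0x0E
s_8 = Round(s_7, k_7) = 0x8F

0x8F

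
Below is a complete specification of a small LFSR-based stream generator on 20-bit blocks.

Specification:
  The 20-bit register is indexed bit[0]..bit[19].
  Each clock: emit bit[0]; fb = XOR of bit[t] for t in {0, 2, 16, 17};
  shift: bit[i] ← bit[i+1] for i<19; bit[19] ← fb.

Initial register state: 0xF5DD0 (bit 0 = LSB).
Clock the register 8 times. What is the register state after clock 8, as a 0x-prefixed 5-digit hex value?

reg_0 = 0xF5DD0
clock 1: out=0, reg = 0x7AEE8
clock 2: out=0, reg = 0x3D774
clock 3: out=0, reg = 0x9EBBA
clock 4: out=0, reg = 0xCF5DD
clock 5: out=1, reg = 0x67AEE
clock 6: out=0, reg = 0x33D77
clock 7: out=1, reg = 0x19EBB
clock 8: out=1, reg = 0x0CF5D

0x0CF5D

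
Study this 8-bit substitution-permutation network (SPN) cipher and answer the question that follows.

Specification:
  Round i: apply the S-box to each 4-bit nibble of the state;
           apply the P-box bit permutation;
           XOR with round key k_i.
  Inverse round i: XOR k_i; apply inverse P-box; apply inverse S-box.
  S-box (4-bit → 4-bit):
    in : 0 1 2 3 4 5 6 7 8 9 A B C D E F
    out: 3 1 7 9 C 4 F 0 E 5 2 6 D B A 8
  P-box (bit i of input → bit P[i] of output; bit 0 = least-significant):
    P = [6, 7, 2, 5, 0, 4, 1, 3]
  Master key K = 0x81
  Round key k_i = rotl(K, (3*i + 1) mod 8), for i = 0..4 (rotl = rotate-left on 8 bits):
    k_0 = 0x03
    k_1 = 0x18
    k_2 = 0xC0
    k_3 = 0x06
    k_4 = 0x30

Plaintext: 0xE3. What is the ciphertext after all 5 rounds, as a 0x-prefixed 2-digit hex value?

0xD5

s_0 = plaintext = 0xE3
s_1 = Round(s_0, k_0) = 0x7B
s_2 = Round(s_1, k_1) = 0x9C
s_3 = Round(s_2, k_2) = 0xA7
s_4 = Round(s_3, k_3) = 0x16
s_5 = Round(s_4, k_4) = 0xD5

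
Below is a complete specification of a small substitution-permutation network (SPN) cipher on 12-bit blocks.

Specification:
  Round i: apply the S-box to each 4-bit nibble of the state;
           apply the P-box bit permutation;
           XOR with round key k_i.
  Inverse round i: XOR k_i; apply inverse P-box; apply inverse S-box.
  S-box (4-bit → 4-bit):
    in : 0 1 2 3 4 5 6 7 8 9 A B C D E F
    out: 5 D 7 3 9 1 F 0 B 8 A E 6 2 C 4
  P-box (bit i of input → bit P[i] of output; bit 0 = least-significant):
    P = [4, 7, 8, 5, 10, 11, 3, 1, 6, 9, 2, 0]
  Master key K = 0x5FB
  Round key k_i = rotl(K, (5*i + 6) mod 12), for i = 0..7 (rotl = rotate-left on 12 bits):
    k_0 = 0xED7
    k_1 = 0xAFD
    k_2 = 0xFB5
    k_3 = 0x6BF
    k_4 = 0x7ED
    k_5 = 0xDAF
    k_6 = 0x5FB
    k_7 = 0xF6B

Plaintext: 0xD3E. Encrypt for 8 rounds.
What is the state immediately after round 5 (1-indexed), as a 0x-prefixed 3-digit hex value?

0xE69

s_0 = plaintext = 0xD3E
s_1 = Round(s_0, k_0) = 0x1F7
s_2 = Round(s_1, k_1) = 0xAB0
s_3 = Round(s_2, k_2) = 0x4AE
s_4 = Round(s_3, k_3) = 0xFDC
s_5 = Round(s_4, k_4) = 0xE69
s_6 = Round(s_5, k_5) = 0x180
s_7 = Round(s_6, k_6) = 0x8AC
s_8 = Round(s_7, k_7) = 0x4A8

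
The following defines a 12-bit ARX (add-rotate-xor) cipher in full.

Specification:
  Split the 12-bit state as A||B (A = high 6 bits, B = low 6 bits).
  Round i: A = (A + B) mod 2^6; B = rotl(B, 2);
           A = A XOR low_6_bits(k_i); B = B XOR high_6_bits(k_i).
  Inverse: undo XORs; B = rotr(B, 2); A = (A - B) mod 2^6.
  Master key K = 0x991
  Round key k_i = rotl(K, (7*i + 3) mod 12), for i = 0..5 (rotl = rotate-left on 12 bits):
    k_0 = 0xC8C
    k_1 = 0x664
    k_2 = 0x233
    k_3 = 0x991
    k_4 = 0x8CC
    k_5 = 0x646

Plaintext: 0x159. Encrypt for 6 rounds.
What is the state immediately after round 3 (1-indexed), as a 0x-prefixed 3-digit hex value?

s_0 = plaintext = 0x159
s_1 = Round(s_0, k_0) = 0x497
s_2 = Round(s_1, k_1) = 0x344
s_3 = Round(s_2, k_2) = 0x898
s_4 = Round(s_3, k_3) = 0xAC7
s_5 = Round(s_4, k_4) = 0xFBF
s_6 = Round(s_5, k_5) = 0xEE6

0x898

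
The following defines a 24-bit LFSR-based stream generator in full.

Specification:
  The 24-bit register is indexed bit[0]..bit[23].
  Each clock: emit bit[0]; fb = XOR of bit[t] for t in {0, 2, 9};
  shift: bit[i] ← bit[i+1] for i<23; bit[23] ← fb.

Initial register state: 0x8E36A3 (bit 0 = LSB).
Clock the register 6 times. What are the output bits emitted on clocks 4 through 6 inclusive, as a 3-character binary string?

reg_0 = 0x8E36A3
clock 1: out=1, reg = 0x471B51
clock 2: out=1, reg = 0x238DA8
clock 3: out=0, reg = 0x11C6D4
clock 4: out=0, reg = 0x08E36A
clock 5: out=0, reg = 0x8471B5
clock 6: out=1, reg = 0x4238DA

001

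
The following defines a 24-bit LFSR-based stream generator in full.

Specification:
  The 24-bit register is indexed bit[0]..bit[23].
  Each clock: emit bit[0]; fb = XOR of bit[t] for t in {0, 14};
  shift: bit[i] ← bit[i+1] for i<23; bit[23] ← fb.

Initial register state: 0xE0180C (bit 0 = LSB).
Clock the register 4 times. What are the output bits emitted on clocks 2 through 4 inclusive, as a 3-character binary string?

011

reg_0 = 0xE0180C
clock 1: out=0, reg = 0x700C06
clock 2: out=0, reg = 0x380603
clock 3: out=1, reg = 0x9C0301
clock 4: out=1, reg = 0xCE0180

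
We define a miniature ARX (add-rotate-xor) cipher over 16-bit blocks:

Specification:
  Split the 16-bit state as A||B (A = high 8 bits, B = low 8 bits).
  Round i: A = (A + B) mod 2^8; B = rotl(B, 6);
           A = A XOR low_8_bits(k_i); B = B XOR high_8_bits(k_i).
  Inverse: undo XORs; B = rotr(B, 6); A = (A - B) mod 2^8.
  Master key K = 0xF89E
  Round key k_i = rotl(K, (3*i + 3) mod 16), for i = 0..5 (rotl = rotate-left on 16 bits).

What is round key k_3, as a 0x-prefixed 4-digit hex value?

0xEF89

K = 0xF89E
k_0 = rotl(K, (3*0+3) mod 16) = rotl(K, 3) = 0xC4F7
k_1 = rotl(K, (3*1+3) mod 16) = rotl(K, 6) = 0x27BE
k_2 = rotl(K, (3*2+3) mod 16) = rotl(K, 9) = 0x3DF1
k_3 = rotl(K, (3*3+3) mod 16) = rotl(K, 12) = 0xEF89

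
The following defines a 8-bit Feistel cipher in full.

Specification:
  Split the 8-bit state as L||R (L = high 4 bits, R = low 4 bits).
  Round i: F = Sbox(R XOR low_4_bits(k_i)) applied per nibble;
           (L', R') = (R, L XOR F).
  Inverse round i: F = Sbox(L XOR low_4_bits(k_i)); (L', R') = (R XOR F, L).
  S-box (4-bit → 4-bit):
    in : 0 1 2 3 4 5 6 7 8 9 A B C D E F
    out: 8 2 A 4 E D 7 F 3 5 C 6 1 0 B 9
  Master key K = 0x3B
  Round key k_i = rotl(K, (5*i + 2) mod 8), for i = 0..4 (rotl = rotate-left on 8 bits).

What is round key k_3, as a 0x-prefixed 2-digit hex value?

0x76

K = 0x3B
k_0 = rotl(K, (5*0+2) mod 8) = rotl(K, 2) = 0xEC
k_1 = rotl(K, (5*1+2) mod 8) = rotl(K, 7) = 0x9D
k_2 = rotl(K, (5*2+2) mod 8) = rotl(K, 4) = 0xB3
k_3 = rotl(K, (5*3+2) mod 8) = rotl(K, 1) = 0x76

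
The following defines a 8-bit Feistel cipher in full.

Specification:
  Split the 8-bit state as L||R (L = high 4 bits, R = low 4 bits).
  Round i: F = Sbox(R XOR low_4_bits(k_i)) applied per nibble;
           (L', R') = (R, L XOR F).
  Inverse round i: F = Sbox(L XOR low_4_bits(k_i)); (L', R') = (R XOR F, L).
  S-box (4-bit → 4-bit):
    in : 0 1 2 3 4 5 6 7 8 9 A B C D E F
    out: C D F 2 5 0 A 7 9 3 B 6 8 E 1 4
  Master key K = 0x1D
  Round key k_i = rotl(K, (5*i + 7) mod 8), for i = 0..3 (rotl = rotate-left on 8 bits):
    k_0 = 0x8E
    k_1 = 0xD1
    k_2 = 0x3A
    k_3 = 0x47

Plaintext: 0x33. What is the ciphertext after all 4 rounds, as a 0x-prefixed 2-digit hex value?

s_0 = plaintext = 0x33
s_1 = Round(s_0, k_0) = 0x3D
s_2 = Round(s_1, k_1) = 0xDB
s_3 = Round(s_2, k_2) = 0xB0
s_4 = Round(s_3, k_3) = 0x0C

0x0C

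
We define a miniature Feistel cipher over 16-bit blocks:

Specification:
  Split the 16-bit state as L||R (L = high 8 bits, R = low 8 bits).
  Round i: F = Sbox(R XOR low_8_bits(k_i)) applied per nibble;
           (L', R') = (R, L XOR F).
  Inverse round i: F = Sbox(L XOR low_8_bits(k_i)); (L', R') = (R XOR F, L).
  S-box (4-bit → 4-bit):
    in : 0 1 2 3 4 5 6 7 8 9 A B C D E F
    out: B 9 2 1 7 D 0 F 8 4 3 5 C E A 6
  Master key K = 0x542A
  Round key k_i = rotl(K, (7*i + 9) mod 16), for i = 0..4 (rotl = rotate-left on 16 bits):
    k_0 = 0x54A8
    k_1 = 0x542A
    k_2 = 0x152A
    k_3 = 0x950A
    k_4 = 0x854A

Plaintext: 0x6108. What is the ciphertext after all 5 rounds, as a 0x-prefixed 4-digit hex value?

0xA414

s_0 = plaintext = 0x6108
s_1 = Round(s_0, k_0) = 0x085A
s_2 = Round(s_1, k_1) = 0x5AF3
s_3 = Round(s_2, k_2) = 0xF3BE
s_4 = Round(s_3, k_3) = 0xBEA4
s_5 = Round(s_4, k_4) = 0xA414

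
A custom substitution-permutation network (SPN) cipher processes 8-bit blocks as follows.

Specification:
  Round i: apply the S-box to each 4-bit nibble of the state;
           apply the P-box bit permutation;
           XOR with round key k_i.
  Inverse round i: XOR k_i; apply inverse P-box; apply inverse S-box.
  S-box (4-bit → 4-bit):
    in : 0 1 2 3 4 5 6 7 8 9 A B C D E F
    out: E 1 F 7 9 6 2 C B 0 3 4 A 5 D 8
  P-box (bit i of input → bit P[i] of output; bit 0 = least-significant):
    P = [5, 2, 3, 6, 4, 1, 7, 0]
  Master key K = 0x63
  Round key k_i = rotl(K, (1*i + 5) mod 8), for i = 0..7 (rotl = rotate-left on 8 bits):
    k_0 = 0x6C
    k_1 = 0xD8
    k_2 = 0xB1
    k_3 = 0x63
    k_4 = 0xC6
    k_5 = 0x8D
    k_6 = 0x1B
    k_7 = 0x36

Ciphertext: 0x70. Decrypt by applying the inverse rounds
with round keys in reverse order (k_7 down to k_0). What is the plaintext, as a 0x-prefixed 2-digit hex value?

0x47

s_0 = ciphertext = 0x70
s_1 = InvRound(s_0, k_7) = 0x6C
s_2 = InvRound(s_1, k_6) = 0x88
s_3 = InvRound(s_2, k_5) = 0xF6
s_4 = InvRound(s_3, k_4) = 0x11
s_5 = InvRound(s_4, k_3) = 0xA4
s_6 = InvRound(s_5, k_2) = 0x46
s_7 = InvRound(s_6, k_1) = 0x35
s_8 = InvRound(s_7, k_0) = 0x47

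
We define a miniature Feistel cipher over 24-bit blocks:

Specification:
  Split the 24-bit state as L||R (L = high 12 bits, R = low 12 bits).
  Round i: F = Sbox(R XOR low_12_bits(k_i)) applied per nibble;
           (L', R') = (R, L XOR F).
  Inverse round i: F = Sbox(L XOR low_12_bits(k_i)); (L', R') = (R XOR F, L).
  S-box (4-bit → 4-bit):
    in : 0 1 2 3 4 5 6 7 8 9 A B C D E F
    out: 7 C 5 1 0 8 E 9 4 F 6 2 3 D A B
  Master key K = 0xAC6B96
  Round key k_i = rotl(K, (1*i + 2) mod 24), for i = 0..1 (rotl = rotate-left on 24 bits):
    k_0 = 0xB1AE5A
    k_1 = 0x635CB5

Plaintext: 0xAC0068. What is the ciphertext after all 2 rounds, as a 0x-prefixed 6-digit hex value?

s_0 = plaintext = 0xAC0068
s_1 = Round(s_0, k_0) = 0x0680D5
s_2 = Round(s_1, k_1) = 0x0D538F

0x0D538F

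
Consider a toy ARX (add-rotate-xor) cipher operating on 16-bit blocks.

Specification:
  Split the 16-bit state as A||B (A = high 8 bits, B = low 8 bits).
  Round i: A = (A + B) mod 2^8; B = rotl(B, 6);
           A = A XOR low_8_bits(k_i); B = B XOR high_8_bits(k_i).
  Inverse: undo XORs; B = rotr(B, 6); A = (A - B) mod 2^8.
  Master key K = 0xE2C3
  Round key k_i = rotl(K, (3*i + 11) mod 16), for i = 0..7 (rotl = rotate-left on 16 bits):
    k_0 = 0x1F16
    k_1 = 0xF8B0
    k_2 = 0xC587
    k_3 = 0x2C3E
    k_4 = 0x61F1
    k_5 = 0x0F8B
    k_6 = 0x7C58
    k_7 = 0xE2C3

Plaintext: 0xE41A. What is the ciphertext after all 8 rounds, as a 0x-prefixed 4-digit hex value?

0xAE3C

s_0 = plaintext = 0xE41A
s_1 = Round(s_0, k_0) = 0xE899
s_2 = Round(s_1, k_1) = 0x319E
s_3 = Round(s_2, k_2) = 0x4862
s_4 = Round(s_3, k_3) = 0x94B4
s_5 = Round(s_4, k_4) = 0xB94C
s_6 = Round(s_5, k_5) = 0x8E1C
s_7 = Round(s_6, k_6) = 0xF27B
s_8 = Round(s_7, k_7) = 0xAE3C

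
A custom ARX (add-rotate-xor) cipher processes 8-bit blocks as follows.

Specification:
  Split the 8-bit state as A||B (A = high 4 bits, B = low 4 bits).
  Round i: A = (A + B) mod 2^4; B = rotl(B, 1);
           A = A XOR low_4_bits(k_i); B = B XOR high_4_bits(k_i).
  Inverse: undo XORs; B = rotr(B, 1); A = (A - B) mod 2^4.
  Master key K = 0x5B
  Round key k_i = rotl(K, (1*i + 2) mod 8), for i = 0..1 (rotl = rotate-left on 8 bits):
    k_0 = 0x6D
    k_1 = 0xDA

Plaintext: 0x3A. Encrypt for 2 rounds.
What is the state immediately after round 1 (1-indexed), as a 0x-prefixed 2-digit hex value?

0x03

s_0 = plaintext = 0x3A
s_1 = Round(s_0, k_0) = 0x03
s_2 = Round(s_1, k_1) = 0x9B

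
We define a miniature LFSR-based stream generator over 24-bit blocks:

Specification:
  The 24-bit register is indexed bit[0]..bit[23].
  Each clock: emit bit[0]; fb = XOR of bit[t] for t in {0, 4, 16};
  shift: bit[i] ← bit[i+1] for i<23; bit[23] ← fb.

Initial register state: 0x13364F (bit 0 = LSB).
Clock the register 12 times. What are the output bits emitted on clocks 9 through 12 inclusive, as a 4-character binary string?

0110

reg_0 = 0x13364F
clock 1: out=1, reg = 0x099B27
clock 2: out=1, reg = 0x04CD93
clock 3: out=1, reg = 0x0266C9
clock 4: out=1, reg = 0x813364
clock 5: out=0, reg = 0xC099B2
clock 6: out=0, reg = 0xE04CD9
clock 7: out=1, reg = 0x70266C
clock 8: out=0, reg = 0x381336
clock 9: out=0, reg = 0x9C099B
clock 10: out=1, reg = 0x4E04CD
clock 11: out=1, reg = 0xA70266
clock 12: out=0, reg = 0xD38133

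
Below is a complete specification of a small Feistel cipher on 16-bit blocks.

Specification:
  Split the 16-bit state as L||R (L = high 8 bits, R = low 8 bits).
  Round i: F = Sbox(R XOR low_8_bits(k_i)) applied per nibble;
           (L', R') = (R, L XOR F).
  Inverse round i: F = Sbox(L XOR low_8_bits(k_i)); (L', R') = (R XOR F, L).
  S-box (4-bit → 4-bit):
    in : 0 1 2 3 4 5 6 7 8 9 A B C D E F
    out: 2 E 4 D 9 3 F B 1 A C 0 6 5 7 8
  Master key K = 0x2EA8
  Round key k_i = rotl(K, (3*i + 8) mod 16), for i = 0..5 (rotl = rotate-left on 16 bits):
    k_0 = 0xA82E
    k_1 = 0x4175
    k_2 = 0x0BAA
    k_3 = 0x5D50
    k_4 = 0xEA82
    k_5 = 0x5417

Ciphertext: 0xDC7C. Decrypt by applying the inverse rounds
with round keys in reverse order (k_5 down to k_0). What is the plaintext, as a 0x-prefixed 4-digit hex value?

s_0 = ciphertext = 0xDC7C
s_1 = InvRound(s_0, k_5) = 0x1CDC
s_2 = InvRound(s_1, k_4) = 0x7B1C
s_3 = InvRound(s_2, k_3) = 0x5C7B
s_4 = InvRound(s_3, k_2) = 0xF45C
s_5 = InvRound(s_4, k_1) = 0x42F4
s_6 = InvRound(s_5, k_0) = 0x0242

0x0242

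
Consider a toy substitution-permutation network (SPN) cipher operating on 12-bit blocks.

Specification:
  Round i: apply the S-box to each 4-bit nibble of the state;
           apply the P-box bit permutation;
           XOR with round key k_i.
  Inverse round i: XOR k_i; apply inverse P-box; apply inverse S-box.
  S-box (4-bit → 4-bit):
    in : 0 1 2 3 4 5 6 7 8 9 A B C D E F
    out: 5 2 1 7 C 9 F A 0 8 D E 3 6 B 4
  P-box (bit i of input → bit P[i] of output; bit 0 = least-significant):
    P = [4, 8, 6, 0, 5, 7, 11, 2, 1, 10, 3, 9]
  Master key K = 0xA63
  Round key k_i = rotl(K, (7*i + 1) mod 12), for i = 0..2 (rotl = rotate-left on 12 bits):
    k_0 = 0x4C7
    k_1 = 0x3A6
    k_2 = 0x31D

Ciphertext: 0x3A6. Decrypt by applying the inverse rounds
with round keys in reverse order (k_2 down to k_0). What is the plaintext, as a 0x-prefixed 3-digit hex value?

s_0 = ciphertext = 0x3A6
s_1 = InvRound(s_0, k_2) = 0x0C5
s_2 = InvRound(s_1, k_1) = 0x52B
s_3 = InvRound(s_2, k_0) = 0xFED

0xFED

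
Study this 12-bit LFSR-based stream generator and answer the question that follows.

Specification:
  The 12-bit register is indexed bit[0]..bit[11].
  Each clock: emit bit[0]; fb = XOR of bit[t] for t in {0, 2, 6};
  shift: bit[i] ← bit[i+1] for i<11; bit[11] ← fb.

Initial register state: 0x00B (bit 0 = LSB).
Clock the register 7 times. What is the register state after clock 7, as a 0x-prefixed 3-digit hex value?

reg_0 = 0x00B
clock 1: out=1, reg = 0x805
clock 2: out=1, reg = 0x402
clock 3: out=0, reg = 0x201
clock 4: out=1, reg = 0x900
clock 5: out=0, reg = 0x480
clock 6: out=0, reg = 0x240
clock 7: out=0, reg = 0x920

0x920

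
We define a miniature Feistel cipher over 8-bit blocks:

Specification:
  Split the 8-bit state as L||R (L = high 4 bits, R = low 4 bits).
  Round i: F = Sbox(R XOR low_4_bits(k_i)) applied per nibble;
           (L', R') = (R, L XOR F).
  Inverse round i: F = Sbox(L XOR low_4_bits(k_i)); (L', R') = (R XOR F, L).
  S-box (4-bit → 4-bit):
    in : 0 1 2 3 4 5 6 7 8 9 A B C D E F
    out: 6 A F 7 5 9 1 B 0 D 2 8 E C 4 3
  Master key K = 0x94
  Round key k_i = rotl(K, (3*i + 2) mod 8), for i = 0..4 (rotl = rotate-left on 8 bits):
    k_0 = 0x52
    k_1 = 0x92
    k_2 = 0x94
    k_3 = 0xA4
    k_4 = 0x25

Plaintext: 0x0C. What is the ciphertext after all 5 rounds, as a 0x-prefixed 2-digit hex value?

s_0 = plaintext = 0x0C
s_1 = Round(s_0, k_0) = 0xC4
s_2 = Round(s_1, k_1) = 0x4D
s_3 = Round(s_2, k_2) = 0xD9
s_4 = Round(s_3, k_3) = 0x91
s_5 = Round(s_4, k_4) = 0x1C

0x1C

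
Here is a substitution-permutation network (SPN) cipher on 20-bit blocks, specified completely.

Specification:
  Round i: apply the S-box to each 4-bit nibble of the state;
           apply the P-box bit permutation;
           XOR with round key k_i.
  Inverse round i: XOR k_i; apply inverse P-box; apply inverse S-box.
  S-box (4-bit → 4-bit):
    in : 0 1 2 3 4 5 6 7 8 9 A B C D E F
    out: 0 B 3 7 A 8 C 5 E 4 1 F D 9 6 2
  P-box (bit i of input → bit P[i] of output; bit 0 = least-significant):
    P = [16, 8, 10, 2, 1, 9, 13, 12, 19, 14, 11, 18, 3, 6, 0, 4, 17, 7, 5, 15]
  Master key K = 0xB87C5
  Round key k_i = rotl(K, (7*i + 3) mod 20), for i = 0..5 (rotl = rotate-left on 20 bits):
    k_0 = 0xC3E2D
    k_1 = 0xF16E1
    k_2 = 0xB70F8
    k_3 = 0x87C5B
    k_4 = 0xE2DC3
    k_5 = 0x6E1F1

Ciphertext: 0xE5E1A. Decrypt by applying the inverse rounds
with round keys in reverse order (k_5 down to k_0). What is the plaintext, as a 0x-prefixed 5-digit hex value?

s_0 = ciphertext = 0xE5E1A
s_1 = InvRound(s_0, k_5) = 0x837BE
s_2 = InvRound(s_1, k_4) = 0x7B645
s_3 = InvRound(s_2, k_3) = 0xDDB2D
s_4 = InvRound(s_3, k_2) = 0x186E4
s_5 = InvRound(s_4, k_1) = 0xD9D55
s_6 = InvRound(s_5, k_0) = 0x610E2

0x610E2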